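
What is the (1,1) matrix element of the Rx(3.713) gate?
-0.2818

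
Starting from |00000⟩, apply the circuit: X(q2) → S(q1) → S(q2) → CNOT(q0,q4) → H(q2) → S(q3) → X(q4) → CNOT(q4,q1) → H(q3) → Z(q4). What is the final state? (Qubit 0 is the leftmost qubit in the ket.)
-(1/2)i|01001⟩ - (1/2)i|01011⟩ + (1/2)i|01101⟩ + (1/2)i|01111⟩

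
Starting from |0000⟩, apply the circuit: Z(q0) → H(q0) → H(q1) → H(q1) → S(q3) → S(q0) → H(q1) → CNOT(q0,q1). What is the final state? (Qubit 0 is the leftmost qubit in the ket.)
1/2|0000⟩ + 1/2|0100⟩ + (1/2)i|1000⟩ + (1/2)i|1100⟩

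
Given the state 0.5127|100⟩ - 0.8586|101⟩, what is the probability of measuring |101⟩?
0.7372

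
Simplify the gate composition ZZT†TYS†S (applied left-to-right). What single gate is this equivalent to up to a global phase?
Y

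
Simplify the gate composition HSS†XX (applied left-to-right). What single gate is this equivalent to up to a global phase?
H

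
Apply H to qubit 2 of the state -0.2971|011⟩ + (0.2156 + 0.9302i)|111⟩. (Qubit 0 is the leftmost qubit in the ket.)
-0.2101|010⟩ + 0.2101|011⟩ + (0.1525 + 0.6578i)|110⟩ + (-0.1525 - 0.6578i)|111⟩

H on qubit 2 mixes each pair of kets that differ only in qubit 2: amplitudes (a, b) of (|…0…⟩, |…1…⟩) become ((a + b)/√2, (a − b)/√2). Kets absent from the input have amplitude 0.
(|010⟩, |011⟩): (a, b) = (0, -0.2971) → (-0.2101, 0.2101)
(|110⟩, |111⟩): (a, b) = (0, (0.2156 + 0.9302i)) → ((0.1525 + 0.6578i), (-0.1525 - 0.6578i))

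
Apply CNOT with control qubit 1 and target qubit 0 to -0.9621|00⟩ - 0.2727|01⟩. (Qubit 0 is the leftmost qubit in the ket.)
-0.9621|00⟩ - 0.2727|11⟩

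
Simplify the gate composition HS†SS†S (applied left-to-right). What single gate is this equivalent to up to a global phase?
H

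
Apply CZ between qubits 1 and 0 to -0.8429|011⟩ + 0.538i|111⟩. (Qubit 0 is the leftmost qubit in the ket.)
-0.8429|011⟩ - 0.538i|111⟩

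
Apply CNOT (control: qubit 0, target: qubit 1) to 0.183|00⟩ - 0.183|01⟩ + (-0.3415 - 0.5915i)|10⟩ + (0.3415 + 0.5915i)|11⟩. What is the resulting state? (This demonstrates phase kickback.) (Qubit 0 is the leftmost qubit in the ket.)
0.183|00⟩ - 0.183|01⟩ + (0.3415 + 0.5915i)|10⟩ + (-0.3415 - 0.5915i)|11⟩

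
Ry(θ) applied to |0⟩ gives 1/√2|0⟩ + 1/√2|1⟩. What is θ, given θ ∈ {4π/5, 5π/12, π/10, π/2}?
π/2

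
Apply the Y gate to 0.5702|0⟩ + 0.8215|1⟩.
-0.8215i|0⟩ + 0.5702i|1⟩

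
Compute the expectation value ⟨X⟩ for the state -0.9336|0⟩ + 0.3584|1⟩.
-0.6692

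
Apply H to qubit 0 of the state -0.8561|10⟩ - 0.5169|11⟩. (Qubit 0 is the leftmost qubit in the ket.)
-0.6054|00⟩ - 0.3655|01⟩ + 0.6054|10⟩ + 0.3655|11⟩

H on qubit 0 mixes each pair of kets that differ only in qubit 0: amplitudes (a, b) of (|…0…⟩, |…1…⟩) become ((a + b)/√2, (a − b)/√2). Kets absent from the input have amplitude 0.
(|00⟩, |10⟩): (a, b) = (0, -0.8561) → (-0.6054, 0.6054)
(|01⟩, |11⟩): (a, b) = (0, -0.5169) → (-0.3655, 0.3655)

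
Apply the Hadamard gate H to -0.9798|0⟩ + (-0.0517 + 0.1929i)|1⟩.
(-0.7294 + 0.1364i)|0⟩ + (-0.6563 - 0.1364i)|1⟩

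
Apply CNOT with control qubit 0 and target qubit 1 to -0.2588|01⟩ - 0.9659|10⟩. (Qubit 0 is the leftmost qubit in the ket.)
-0.2588|01⟩ - 0.9659|11⟩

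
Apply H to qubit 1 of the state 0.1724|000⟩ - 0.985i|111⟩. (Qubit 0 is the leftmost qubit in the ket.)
0.1219|000⟩ + 0.1219|010⟩ - 0.6965i|101⟩ + 0.6965i|111⟩

H on qubit 1 mixes each pair of kets that differ only in qubit 1: amplitudes (a, b) of (|…0…⟩, |…1…⟩) become ((a + b)/√2, (a − b)/√2). Kets absent from the input have amplitude 0.
(|000⟩, |010⟩): (a, b) = (0.1724, 0) → (0.1219, 0.1219)
(|101⟩, |111⟩): (a, b) = (0, -0.985i) → (-0.6965i, 0.6965i)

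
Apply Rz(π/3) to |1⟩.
(0.866 + (1/2)i)|1⟩

Rz(π/3) = [[e^(−iθ/2), 0], [0, e^(iθ/2)]] with e^(±iθ/2) = cos(θ/2) ± i·sin(θ/2); θ = π/3, cos(θ/2) ≈ 0.866025, sin(θ/2) ≈ 0.5.
With a = amp(|0⟩) = 0 and b = amp(|1⟩) = 1:
new amp(|0⟩) = (0.866025 - 0.5i)·a = 0
new amp(|1⟩) = (0.866025 + 0.5i)·b = (0.866 + (1/2)i)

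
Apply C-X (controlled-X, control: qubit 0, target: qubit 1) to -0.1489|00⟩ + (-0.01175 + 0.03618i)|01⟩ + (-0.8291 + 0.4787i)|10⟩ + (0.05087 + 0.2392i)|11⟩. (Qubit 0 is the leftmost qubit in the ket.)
-0.1489|00⟩ + (-0.01175 + 0.03618i)|01⟩ + (0.05087 + 0.2392i)|10⟩ + (-0.8291 + 0.4787i)|11⟩

C-X leaves the control-|0⟩ kets |00⟩, |01⟩ unchanged and applies X to qubit 1 on the control-|1⟩ pair (|10⟩, |11⟩).
X = [[0, 1], [1, 0]].
With a = amp(|10⟩) = (-0.8291 + 0.4787i) and b = amp(|11⟩) = (0.05087 + 0.2392i):
new amp(|10⟩) = (1)·b = (0.05087 + 0.2392i)
new amp(|11⟩) = (1)·a = (-0.8291 + 0.4787i)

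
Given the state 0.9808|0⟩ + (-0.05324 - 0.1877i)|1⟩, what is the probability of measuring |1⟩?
0.03807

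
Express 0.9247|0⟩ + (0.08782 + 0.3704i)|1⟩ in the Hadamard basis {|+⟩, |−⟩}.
(0.716 + 0.2619i)|+⟩ + (0.5918 - 0.2619i)|−⟩

With |ψ⟩ = α|0⟩ + β|1⟩, the Hadamard-basis coefficients are ⟨+|ψ⟩ = (α + β)/√2 and ⟨−|ψ⟩ = (α − β)/√2.
Here α = 0.9247, β = (0.08782 + 0.3704i): (α + β)/√2 = (0.716 + 0.2619i), (α − β)/√2 = (0.5918 - 0.2619i).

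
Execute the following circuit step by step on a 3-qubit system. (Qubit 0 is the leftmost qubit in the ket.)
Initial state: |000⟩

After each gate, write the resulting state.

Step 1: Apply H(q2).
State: 1/√2|000⟩ + 1/√2|001⟩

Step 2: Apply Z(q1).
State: 1/√2|000⟩ + 1/√2|001⟩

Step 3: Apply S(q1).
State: 1/√2|000⟩ + 1/√2|001⟩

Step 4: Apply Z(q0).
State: 1/√2|000⟩ + 1/√2|001⟩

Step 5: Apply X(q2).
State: 1/√2|000⟩ + 1/√2|001⟩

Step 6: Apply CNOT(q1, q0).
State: 1/√2|000⟩ + 1/√2|001⟩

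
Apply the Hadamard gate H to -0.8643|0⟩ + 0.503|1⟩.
-0.2555|0⟩ - 0.9668|1⟩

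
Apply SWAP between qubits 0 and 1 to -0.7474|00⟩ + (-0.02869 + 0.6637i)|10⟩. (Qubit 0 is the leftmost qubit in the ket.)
-0.7474|00⟩ + (-0.02869 + 0.6637i)|01⟩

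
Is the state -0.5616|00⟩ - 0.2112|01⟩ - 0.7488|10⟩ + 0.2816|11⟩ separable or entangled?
Entangled

Writing the state as a|00⟩ + b|01⟩ + c|10⟩ + d|11⟩, it is a product state iff ad − bc = 0.
Here (a, b, c, d) = (-0.5616, -0.2112, -0.7488, 0.2816): ad − bc = (-0.5616)(0.2816) − (-0.2112)(-0.7488) = -0.3163 ≠ 0, so the state is entangled.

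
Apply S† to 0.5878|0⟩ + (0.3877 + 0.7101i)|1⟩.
0.5878|0⟩ + (0.7101 - 0.3877i)|1⟩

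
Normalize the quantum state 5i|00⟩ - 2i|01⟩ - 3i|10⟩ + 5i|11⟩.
0.6299i|00⟩ - 0.252i|01⟩ - (1/√7)i|10⟩ + 0.6299i|11⟩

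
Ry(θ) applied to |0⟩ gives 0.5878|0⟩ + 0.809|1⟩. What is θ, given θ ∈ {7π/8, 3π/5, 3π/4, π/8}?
3π/5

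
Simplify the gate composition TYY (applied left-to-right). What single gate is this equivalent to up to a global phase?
T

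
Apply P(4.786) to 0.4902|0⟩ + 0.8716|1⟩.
0.4902|0⟩ + (0.0641 - 0.8692i)|1⟩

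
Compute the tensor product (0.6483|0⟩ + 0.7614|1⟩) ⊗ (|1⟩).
0.6483|01⟩ + 0.7614|11⟩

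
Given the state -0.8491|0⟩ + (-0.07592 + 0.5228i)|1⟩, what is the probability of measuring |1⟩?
0.2791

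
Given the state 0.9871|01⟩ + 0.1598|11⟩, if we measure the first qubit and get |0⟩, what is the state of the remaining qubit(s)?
|1⟩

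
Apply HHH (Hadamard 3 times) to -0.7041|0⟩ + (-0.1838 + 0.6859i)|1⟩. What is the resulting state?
(-0.6278 + 0.485i)|0⟩ + (-0.3679 - 0.485i)|1⟩

H² = I, so H^3 = H: a single Hadamard. With (a, b) = (-0.7041, (-0.1838 + 0.6859i)), H gives ((a + b)/√2, (a − b)/√2) = ((-0.6278 + 0.485i), (-0.3679 - 0.485i)).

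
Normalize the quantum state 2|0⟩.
|0⟩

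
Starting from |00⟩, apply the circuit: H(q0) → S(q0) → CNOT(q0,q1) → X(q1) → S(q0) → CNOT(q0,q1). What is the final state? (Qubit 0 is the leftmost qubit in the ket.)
1/√2|01⟩ - 1/√2|11⟩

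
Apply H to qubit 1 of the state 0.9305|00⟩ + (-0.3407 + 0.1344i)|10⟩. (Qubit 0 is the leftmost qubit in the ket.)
0.658|00⟩ + 0.658|01⟩ + (-0.2409 + 0.09504i)|10⟩ + (-0.2409 + 0.09504i)|11⟩

H on qubit 1 mixes each pair of kets that differ only in qubit 1: amplitudes (a, b) of (|…0…⟩, |…1…⟩) become ((a + b)/√2, (a − b)/√2). Kets absent from the input have amplitude 0.
(|00⟩, |01⟩): (a, b) = (0.9305, 0) → (0.658, 0.658)
(|10⟩, |11⟩): (a, b) = ((-0.3407 + 0.1344i), 0) → ((-0.2409 + 0.09504i), (-0.2409 + 0.09504i))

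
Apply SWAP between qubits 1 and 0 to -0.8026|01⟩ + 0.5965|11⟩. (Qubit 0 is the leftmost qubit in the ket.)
-0.8026|10⟩ + 0.5965|11⟩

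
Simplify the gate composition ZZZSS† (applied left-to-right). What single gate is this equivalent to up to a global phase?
Z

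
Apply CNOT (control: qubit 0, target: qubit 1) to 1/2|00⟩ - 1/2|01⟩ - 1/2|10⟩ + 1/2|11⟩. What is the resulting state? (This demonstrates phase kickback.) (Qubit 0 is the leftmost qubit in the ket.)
1/2|00⟩ - 1/2|01⟩ + 1/2|10⟩ - 1/2|11⟩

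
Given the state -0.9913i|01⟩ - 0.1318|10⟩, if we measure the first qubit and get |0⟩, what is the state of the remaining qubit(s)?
-i|1⟩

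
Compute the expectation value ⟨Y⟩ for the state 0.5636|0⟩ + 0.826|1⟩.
0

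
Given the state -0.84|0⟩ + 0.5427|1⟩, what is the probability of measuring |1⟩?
0.2945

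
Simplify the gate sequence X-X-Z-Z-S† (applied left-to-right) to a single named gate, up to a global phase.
S†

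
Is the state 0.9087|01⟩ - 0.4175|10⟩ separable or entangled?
Entangled

Writing the state as a|00⟩ + b|01⟩ + c|10⟩ + d|11⟩, it is a product state iff ad − bc = 0.
Here (a, b, c, d) = (0, 0.9087, -0.4175, 0): ad − bc = (0)(0) − (0.9087)(-0.4175) = 0.3794 ≠ 0, so the state is entangled.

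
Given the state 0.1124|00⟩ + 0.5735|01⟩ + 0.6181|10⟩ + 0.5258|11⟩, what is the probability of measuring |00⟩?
0.01263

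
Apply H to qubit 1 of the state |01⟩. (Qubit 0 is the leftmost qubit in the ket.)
1/√2|00⟩ - 1/√2|01⟩

H on qubit 1 mixes each pair of kets that differ only in qubit 1: amplitudes (a, b) of (|…0…⟩, |…1…⟩) become ((a + b)/√2, (a − b)/√2). Kets absent from the input have amplitude 0.
(|00⟩, |01⟩): (a, b) = (0, 1) → (1/√2, -1/√2)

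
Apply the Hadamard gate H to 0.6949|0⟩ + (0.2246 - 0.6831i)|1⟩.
(0.6502 - 0.483i)|0⟩ + (0.3326 + 0.483i)|1⟩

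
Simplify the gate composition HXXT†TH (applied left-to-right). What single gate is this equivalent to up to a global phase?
I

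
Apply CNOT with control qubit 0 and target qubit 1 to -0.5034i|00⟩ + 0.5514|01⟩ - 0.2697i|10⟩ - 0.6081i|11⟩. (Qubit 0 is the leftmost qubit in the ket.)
-0.5034i|00⟩ + 0.5514|01⟩ - 0.6081i|10⟩ - 0.2697i|11⟩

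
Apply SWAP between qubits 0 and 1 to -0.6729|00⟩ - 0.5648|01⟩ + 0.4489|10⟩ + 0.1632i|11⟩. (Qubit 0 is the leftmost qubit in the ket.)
-0.6729|00⟩ + 0.4489|01⟩ - 0.5648|10⟩ + 0.1632i|11⟩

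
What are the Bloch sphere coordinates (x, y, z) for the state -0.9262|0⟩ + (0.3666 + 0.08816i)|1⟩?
(-0.6791, -0.1633, 0.7157)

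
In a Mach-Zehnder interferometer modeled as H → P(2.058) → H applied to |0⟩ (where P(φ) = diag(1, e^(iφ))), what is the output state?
(0.2659 + 0.4418i)|0⟩ + (0.7341 - 0.4418i)|1⟩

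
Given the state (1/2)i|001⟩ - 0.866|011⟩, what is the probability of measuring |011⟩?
0.75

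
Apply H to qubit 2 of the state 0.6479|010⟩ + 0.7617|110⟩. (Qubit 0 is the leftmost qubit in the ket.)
0.4581|010⟩ + 0.4581|011⟩ + 0.5386|110⟩ + 0.5386|111⟩

H on qubit 2 mixes each pair of kets that differ only in qubit 2: amplitudes (a, b) of (|…0…⟩, |…1…⟩) become ((a + b)/√2, (a − b)/√2). Kets absent from the input have amplitude 0.
(|010⟩, |011⟩): (a, b) = (0.6479, 0) → (0.4581, 0.4581)
(|110⟩, |111⟩): (a, b) = (0.7617, 0) → (0.5386, 0.5386)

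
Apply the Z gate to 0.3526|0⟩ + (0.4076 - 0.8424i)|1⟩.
0.3526|0⟩ + (-0.4076 + 0.8424i)|1⟩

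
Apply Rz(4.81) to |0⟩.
(-0.7408 - 0.6718i)|0⟩

Rz(4.81) = [[e^(−iθ/2), 0], [0, e^(iθ/2)]] with e^(±iθ/2) = cos(θ/2) ± i·sin(θ/2); θ = 4.81, cos(θ/2) ≈ -0.740762, sin(θ/2) ≈ 0.671768.
With a = amp(|0⟩) = 1 and b = amp(|1⟩) = 0:
new amp(|0⟩) = (-0.740762 - 0.671768i)·a = (-0.7408 - 0.6718i)
new amp(|1⟩) = (-0.740762 + 0.671768i)·b = 0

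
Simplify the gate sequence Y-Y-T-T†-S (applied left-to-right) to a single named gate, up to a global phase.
S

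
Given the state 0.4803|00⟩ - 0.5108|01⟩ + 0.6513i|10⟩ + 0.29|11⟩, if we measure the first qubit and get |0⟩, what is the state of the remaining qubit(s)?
0.685|0⟩ - 0.7285|1⟩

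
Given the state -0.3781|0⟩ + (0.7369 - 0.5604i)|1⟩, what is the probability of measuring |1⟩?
0.8571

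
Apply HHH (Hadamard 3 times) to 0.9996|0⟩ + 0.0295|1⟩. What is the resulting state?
0.7277|0⟩ + 0.686|1⟩

H² = I, so H^3 = H: a single Hadamard. With (a, b) = (0.9996, 0.0295), H gives ((a + b)/√2, (a − b)/√2) = (0.7277, 0.686).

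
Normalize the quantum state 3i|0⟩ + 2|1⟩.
0.8321i|0⟩ + 0.5547|1⟩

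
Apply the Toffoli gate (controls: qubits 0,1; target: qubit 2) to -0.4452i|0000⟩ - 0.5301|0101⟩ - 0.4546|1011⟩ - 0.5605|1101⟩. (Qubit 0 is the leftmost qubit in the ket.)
-0.4452i|0000⟩ - 0.5301|0101⟩ - 0.4546|1011⟩ - 0.5605|1111⟩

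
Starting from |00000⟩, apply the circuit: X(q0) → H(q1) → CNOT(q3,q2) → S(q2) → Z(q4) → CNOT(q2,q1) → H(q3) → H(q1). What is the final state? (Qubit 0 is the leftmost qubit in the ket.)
1/√2|10000⟩ + 1/√2|10010⟩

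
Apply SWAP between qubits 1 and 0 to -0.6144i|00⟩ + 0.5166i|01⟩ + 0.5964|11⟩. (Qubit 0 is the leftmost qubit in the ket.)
-0.6144i|00⟩ + 0.5166i|10⟩ + 0.5964|11⟩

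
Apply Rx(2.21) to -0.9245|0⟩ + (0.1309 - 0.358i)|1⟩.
(-0.7351 - 0.117i)|0⟩ + (0.05879 + 0.6652i)|1⟩

Rx(2.21) = [[cos(θ/2), −i·sin(θ/2)], [−i·sin(θ/2), cos(θ/2)]]; θ = 2.21, cos(θ/2) ≈ 0.449134, sin(θ/2) ≈ 0.893464.
With a = amp(|0⟩) = -0.9245 and b = amp(|1⟩) = (0.1309 - 0.358i):
new amp(|0⟩) = (0.449134)·a + (-0.893464i)·b = (-0.7351 - 0.117i)
new amp(|1⟩) = (-0.893464i)·a + (0.449134)·b = (0.05879 + 0.6652i)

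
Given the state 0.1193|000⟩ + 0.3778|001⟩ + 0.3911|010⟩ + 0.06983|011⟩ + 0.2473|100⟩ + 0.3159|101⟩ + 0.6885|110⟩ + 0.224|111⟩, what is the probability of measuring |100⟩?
0.06116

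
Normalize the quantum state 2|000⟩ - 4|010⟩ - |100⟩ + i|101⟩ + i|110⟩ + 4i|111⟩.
0.3203|000⟩ - 0.6405|010⟩ - 0.1601|100⟩ + 0.1601i|101⟩ + 0.1601i|110⟩ + 0.6405i|111⟩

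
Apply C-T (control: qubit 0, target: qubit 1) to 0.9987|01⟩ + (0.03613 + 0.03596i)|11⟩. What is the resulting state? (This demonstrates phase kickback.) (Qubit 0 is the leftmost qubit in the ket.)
0.9987|01⟩ + (0.0001202 + 0.05098i)|11⟩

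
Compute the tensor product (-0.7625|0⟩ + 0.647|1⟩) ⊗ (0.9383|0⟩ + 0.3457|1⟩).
-0.7155|00⟩ - 0.2636|01⟩ + 0.6071|10⟩ + 0.2237|11⟩

amp(|b₁b₂…⟩) = product of the factor amplitudes for bits b₁, b₂, …; only kets whose every factor amplitude is nonzero survive.
|00⟩: (-0.7625)(0.9383) = -0.7155
|01⟩: (-0.7625)(0.3457) = -0.2636
|10⟩: (0.647)(0.9383) = 0.6071
|11⟩: (0.647)(0.3457) = 0.2237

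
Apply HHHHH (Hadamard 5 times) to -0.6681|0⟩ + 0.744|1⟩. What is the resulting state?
0.05367|0⟩ - 0.9985|1⟩

H² = I, so H^5 = H: a single Hadamard. With (a, b) = (-0.6681, 0.744), H gives ((a + b)/√2, (a − b)/√2) = (0.05367, -0.9985).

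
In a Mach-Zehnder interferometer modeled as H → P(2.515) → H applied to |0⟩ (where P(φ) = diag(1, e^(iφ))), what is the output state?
(0.09498 + 0.2932i)|0⟩ + (0.905 - 0.2932i)|1⟩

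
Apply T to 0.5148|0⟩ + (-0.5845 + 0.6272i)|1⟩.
0.5148|0⟩ + (-0.8568 + 0.03019i)|1⟩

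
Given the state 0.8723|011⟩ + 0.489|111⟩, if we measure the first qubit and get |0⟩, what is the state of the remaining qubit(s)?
|11⟩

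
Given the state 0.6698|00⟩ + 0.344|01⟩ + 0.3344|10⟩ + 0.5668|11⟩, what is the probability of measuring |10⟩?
0.1118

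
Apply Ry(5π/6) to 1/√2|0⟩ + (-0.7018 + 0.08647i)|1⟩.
(0.8609 - 0.08352i)|0⟩ + (0.5014 + 0.02238i)|1⟩

Ry(5π/6) = [[cos(θ/2), −sin(θ/2)], [sin(θ/2), cos(θ/2)]]; θ = 5π/6, cos(θ/2) ≈ 0.258819, sin(θ/2) ≈ 0.965926.
With a = amp(|0⟩) = 1/√2 and b = amp(|1⟩) = (-0.7018 + 0.08647i):
new amp(|0⟩) = (0.258819)·a + (-0.965926)·b = (0.8609 - 0.08352i)
new amp(|1⟩) = (0.965926)·a + (0.258819)·b = (0.5014 + 0.02238i)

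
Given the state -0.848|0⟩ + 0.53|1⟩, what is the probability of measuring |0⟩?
0.7191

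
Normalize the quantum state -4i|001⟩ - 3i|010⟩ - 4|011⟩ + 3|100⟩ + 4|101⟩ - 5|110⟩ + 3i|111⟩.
-0.4i|001⟩ - 0.3i|010⟩ - 0.4|011⟩ + 0.3|100⟩ + 0.4|101⟩ - 1/2|110⟩ + 0.3i|111⟩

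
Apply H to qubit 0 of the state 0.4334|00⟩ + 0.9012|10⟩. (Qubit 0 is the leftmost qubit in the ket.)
0.9437|00⟩ - 0.3308|10⟩

H on qubit 0 mixes each pair of kets that differ only in qubit 0: amplitudes (a, b) of (|…0…⟩, |…1…⟩) become ((a + b)/√2, (a − b)/√2). Kets absent from the input have amplitude 0.
(|00⟩, |10⟩): (a, b) = (0.4334, 0.9012) → (0.9437, -0.3308)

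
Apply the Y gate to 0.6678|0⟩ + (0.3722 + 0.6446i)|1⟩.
(0.6446 - 0.3722i)|0⟩ + 0.6678i|1⟩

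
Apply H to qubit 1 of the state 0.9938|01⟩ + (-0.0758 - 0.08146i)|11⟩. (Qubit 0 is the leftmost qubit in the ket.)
0.7027|00⟩ - 0.7027|01⟩ + (-0.0536 - 0.0576i)|10⟩ + (0.0536 + 0.0576i)|11⟩

H on qubit 1 mixes each pair of kets that differ only in qubit 1: amplitudes (a, b) of (|…0…⟩, |…1…⟩) become ((a + b)/√2, (a − b)/√2). Kets absent from the input have amplitude 0.
(|00⟩, |01⟩): (a, b) = (0, 0.9938) → (0.7027, -0.7027)
(|10⟩, |11⟩): (a, b) = (0, (-0.0758 - 0.08146i)) → ((-0.0536 - 0.0576i), (0.0536 + 0.0576i))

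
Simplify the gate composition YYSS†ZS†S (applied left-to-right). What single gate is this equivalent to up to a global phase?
Z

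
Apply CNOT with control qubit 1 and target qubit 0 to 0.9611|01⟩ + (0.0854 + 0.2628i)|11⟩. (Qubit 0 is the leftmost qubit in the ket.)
(0.0854 + 0.2628i)|01⟩ + 0.9611|11⟩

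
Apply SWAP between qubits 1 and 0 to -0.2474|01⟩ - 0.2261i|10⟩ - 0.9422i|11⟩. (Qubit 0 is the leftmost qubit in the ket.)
-0.2261i|01⟩ - 0.2474|10⟩ - 0.9422i|11⟩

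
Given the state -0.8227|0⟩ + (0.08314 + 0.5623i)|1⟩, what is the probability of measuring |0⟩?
0.6768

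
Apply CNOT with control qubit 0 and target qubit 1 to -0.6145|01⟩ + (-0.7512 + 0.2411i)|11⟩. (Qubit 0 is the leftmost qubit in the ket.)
-0.6145|01⟩ + (-0.7512 + 0.2411i)|10⟩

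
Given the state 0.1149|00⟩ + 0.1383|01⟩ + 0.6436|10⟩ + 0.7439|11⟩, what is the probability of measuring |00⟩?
0.0132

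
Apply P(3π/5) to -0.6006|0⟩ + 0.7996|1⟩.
-0.6006|0⟩ + (-0.2471 + 0.7605i)|1⟩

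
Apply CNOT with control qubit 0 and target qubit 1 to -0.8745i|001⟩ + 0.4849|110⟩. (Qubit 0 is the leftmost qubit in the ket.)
-0.8745i|001⟩ + 0.4849|100⟩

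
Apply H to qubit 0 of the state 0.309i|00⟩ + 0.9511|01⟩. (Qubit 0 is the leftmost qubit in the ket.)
0.2185i|00⟩ + 0.6725|01⟩ + 0.2185i|10⟩ + 0.6725|11⟩

H on qubit 0 mixes each pair of kets that differ only in qubit 0: amplitudes (a, b) of (|…0…⟩, |…1…⟩) become ((a + b)/√2, (a − b)/√2). Kets absent from the input have amplitude 0.
(|00⟩, |10⟩): (a, b) = (0.309i, 0) → (0.2185i, 0.2185i)
(|01⟩, |11⟩): (a, b) = (0.9511, 0) → (0.6725, 0.6725)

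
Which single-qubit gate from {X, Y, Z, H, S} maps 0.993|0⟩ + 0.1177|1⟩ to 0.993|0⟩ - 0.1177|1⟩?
Z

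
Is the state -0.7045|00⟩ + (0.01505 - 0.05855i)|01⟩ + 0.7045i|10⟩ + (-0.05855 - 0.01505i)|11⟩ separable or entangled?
Separable

Writing the state as a|00⟩ + b|01⟩ + c|10⟩ + d|11⟩, it is a product state iff ad − bc = 0.
Here (a, b, c, d) = (-0.7045, (0.01505 - 0.05855i), 0.7045i, (-0.05855 - 0.01505i)): ad − bc = (-0.7045)(-0.05855 - 0.01505i) − (0.01505 - 0.05855i)(0.7045i) = 0, so the state is separable.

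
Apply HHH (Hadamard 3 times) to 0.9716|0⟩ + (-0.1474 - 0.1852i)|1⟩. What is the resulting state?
(0.5828 - 0.131i)|0⟩ + (0.7913 + 0.131i)|1⟩

H² = I, so H^3 = H: a single Hadamard. With (a, b) = (0.9716, (-0.1474 - 0.1852i)), H gives ((a + b)/√2, (a − b)/√2) = ((0.5828 - 0.131i), (0.7913 + 0.131i)).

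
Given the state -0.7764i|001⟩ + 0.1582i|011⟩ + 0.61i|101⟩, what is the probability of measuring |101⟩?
0.3721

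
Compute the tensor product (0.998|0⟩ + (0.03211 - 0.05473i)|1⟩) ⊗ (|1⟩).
0.998|01⟩ + (0.03211 - 0.05473i)|11⟩

amp(|b₁b₂…⟩) = product of the factor amplitudes for bits b₁, b₂, …; only kets whose every factor amplitude is nonzero survive.
|01⟩: (0.998)(1) = 0.998
|11⟩: (0.03211 - 0.05473i)(1) = (0.03211 - 0.05473i)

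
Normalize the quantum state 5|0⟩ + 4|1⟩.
0.7809|0⟩ + 0.6247|1⟩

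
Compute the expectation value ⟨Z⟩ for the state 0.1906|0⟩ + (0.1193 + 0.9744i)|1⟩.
-0.9274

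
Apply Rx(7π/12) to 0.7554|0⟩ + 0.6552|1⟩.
(0.4599 - 0.5198i)|0⟩ + (0.3989 - 0.5993i)|1⟩

Rx(7π/12) = [[cos(θ/2), −i·sin(θ/2)], [−i·sin(θ/2), cos(θ/2)]]; θ = 7π/12, cos(θ/2) ≈ 0.608761, sin(θ/2) ≈ 0.793353.
With a = amp(|0⟩) = 0.7554 and b = amp(|1⟩) = 0.6552:
new amp(|0⟩) = (0.608761)·a + (-0.793353i)·b = (0.4599 - 0.5198i)
new amp(|1⟩) = (-0.793353i)·a + (0.608761)·b = (0.3989 - 0.5993i)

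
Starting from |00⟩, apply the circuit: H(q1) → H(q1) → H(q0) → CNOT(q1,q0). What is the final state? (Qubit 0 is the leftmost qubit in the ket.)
1/√2|00⟩ + 1/√2|10⟩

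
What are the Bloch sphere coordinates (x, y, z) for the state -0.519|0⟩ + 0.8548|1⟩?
(-0.8873, 0, -0.4613)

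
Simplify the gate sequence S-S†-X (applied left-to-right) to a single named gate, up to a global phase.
X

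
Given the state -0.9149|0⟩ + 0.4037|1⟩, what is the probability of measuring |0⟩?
0.837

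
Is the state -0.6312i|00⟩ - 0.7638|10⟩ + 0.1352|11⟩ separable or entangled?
Entangled

Writing the state as a|00⟩ + b|01⟩ + c|10⟩ + d|11⟩, it is a product state iff ad − bc = 0.
Here (a, b, c, d) = (-0.6312i, 0, -0.7638, 0.1352): ad − bc = (-0.6312i)(0.1352) − (0)(-0.7638) = -0.08534i ≠ 0, so the state is entangled.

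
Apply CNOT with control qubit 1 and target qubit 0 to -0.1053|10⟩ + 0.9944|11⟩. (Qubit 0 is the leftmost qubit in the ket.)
0.9944|01⟩ - 0.1053|10⟩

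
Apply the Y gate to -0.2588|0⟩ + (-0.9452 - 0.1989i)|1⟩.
(-0.1989 + 0.9452i)|0⟩ - 0.2588i|1⟩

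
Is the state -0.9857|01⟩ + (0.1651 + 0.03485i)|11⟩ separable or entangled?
Separable

Writing the state as a|00⟩ + b|01⟩ + c|10⟩ + d|11⟩, it is a product state iff ad − bc = 0.
Here (a, b, c, d) = (0, -0.9857, 0, (0.1651 + 0.03485i)): ad − bc = (0)(0.1651 + 0.03485i) − (-0.9857)(0) = 0, so the state is separable.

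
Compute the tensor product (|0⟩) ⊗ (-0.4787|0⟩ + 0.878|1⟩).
-0.4787|00⟩ + 0.878|01⟩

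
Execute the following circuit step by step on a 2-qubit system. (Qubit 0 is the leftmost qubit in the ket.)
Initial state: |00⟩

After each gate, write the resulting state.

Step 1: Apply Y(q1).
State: i|01⟩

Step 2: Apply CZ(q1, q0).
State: i|01⟩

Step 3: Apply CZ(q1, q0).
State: i|01⟩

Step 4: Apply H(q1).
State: (1/√2)i|00⟩ - (1/√2)i|01⟩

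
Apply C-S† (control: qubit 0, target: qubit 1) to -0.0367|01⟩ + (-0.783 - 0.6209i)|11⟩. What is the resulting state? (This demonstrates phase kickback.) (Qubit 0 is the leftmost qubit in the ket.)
-0.0367|01⟩ + (-0.6209 + 0.783i)|11⟩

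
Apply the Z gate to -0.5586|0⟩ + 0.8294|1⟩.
-0.5586|0⟩ - 0.8294|1⟩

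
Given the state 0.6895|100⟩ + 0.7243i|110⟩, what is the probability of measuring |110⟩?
0.5246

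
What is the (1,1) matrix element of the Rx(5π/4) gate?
-0.3827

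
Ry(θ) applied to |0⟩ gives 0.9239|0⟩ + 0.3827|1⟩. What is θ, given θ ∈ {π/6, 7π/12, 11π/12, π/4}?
π/4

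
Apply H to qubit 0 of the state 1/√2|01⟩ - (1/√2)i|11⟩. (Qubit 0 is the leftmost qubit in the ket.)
(1/2 - (1/2)i)|01⟩ + (1/2 + (1/2)i)|11⟩

H on qubit 0 mixes each pair of kets that differ only in qubit 0: amplitudes (a, b) of (|…0…⟩, |…1…⟩) become ((a + b)/√2, (a − b)/√2). Kets absent from the input have amplitude 0.
(|01⟩, |11⟩): (a, b) = (1/√2, -(1/√2)i) → ((1/2 - (1/2)i), (1/2 + (1/2)i))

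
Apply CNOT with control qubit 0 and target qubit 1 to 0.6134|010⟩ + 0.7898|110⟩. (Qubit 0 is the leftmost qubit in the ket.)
0.6134|010⟩ + 0.7898|100⟩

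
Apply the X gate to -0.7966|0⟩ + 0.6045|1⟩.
0.6045|0⟩ - 0.7966|1⟩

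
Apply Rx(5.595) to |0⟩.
-0.9414|0⟩ - 0.3373i|1⟩

Rx(5.595) = [[cos(θ/2), −i·sin(θ/2)], [−i·sin(θ/2), cos(θ/2)]]; θ = 5.595, cos(θ/2) ≈ -0.941382, sin(θ/2) ≈ 0.337343.
With a = amp(|0⟩) = 1 and b = amp(|1⟩) = 0:
new amp(|0⟩) = (-0.941382)·a + (-0.337343i)·b = -0.9414
new amp(|1⟩) = (-0.337343i)·a + (-0.941382)·b = -0.3373i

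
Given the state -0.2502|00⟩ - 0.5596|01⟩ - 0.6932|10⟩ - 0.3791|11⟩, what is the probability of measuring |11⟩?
0.1437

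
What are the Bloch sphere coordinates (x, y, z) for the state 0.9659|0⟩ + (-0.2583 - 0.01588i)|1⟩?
(-0.499, -0.03068, 0.866)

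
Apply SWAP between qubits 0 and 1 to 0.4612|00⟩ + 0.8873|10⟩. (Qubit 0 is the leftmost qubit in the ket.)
0.4612|00⟩ + 0.8873|01⟩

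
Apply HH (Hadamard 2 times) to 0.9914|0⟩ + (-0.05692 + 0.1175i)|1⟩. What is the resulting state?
0.9914|0⟩ + (-0.05692 + 0.1175i)|1⟩

H² = I, so an even number of Hadamards cancels: H^2 = I and the state is unchanged.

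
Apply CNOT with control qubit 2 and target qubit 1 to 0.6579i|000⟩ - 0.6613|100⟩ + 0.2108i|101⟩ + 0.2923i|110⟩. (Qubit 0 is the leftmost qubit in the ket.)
0.6579i|000⟩ - 0.6613|100⟩ + 0.2923i|110⟩ + 0.2108i|111⟩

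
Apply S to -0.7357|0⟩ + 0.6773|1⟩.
-0.7357|0⟩ + 0.6773i|1⟩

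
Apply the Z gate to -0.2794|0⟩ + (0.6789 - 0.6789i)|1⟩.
-0.2794|0⟩ + (-0.6789 + 0.6789i)|1⟩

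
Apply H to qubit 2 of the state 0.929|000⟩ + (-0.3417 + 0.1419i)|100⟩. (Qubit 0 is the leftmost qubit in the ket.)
0.6569|000⟩ + 0.6569|001⟩ + (-0.2416 + 0.1003i)|100⟩ + (-0.2416 + 0.1003i)|101⟩

H on qubit 2 mixes each pair of kets that differ only in qubit 2: amplitudes (a, b) of (|…0…⟩, |…1…⟩) become ((a + b)/√2, (a − b)/√2). Kets absent from the input have amplitude 0.
(|000⟩, |001⟩): (a, b) = (0.929, 0) → (0.6569, 0.6569)
(|100⟩, |101⟩): (a, b) = ((-0.3417 + 0.1419i), 0) → ((-0.2416 + 0.1003i), (-0.2416 + 0.1003i))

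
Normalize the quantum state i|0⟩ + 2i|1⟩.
(1/√5)i|0⟩ + 0.8944i|1⟩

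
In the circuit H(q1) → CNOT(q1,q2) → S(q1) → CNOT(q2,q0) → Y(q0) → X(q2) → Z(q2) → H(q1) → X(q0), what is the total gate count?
9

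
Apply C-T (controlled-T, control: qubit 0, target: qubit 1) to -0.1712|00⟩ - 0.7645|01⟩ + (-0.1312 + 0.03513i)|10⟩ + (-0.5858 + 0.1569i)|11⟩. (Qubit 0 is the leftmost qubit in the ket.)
-0.1712|00⟩ - 0.7645|01⟩ + (-0.1312 + 0.03513i)|10⟩ + (-0.5252 - 0.3033i)|11⟩

C-T leaves the control-|0⟩ kets |00⟩, |01⟩ unchanged and applies T to qubit 1 on the control-|1⟩ pair (|10⟩, |11⟩).
T = [[1, 0], [0, (1/√2 + (1/√2)i)]].
With a = amp(|10⟩) = (-0.1312 + 0.03513i) and b = amp(|11⟩) = (-0.5858 + 0.1569i):
new amp(|10⟩) = (1)·a = (-0.1312 + 0.03513i)
new amp(|11⟩) = (1/√2 + (1/√2)i)·b = (-0.5252 - 0.3033i)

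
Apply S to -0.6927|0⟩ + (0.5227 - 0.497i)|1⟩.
-0.6927|0⟩ + (0.497 + 0.5227i)|1⟩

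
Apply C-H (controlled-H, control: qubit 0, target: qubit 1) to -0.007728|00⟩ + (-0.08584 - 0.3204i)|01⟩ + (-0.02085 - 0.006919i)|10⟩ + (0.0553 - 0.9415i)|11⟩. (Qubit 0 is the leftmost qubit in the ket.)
-0.007728|00⟩ + (-0.08584 - 0.3204i)|01⟩ + (0.02436 - 0.6706i)|10⟩ + (-0.05385 + 0.6608i)|11⟩

C-H leaves the control-|0⟩ kets |00⟩, |01⟩ unchanged and applies H to qubit 1 on the control-|1⟩ pair (|10⟩, |11⟩).
H = [[1/√2, 1/√2], [1/√2, -1/√2]].
With a = amp(|10⟩) = (-0.02085 - 0.006919i) and b = amp(|11⟩) = (0.0553 - 0.9415i):
new amp(|10⟩) = (1/√2)·a + (1/√2)·b = (0.02436 - 0.6706i)
new amp(|11⟩) = (1/√2)·a + (-1/√2)·b = (-0.05385 + 0.6608i)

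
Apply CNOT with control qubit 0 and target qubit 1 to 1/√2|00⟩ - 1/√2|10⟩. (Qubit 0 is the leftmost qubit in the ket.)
1/√2|00⟩ - 1/√2|11⟩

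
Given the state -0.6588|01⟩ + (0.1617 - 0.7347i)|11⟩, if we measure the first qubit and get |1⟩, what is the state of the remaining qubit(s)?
(0.2149 - 0.9766i)|1⟩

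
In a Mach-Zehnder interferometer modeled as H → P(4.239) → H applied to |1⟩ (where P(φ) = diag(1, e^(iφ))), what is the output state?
(0.728 + 0.445i)|0⟩ + (0.272 - 0.445i)|1⟩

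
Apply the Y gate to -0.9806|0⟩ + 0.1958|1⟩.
-0.1958i|0⟩ - 0.9806i|1⟩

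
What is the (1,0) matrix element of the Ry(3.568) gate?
0.9774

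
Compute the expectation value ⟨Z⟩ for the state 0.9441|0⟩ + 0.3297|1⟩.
0.7826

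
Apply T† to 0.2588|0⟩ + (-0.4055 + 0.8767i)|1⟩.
0.2588|0⟩ + (0.3332 + 0.9067i)|1⟩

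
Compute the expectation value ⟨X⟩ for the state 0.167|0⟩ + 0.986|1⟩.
0.3293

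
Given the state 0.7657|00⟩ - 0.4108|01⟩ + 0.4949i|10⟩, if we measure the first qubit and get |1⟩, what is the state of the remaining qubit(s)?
i|0⟩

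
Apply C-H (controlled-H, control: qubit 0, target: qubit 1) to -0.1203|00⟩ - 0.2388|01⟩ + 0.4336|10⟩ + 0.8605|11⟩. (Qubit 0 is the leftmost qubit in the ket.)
-0.1203|00⟩ - 0.2388|01⟩ + 0.9151|10⟩ - 0.3019|11⟩

C-H leaves the control-|0⟩ kets |00⟩, |01⟩ unchanged and applies H to qubit 1 on the control-|1⟩ pair (|10⟩, |11⟩).
H = [[1/√2, 1/√2], [1/√2, -1/√2]].
With a = amp(|10⟩) = 0.4336 and b = amp(|11⟩) = 0.8605:
new amp(|10⟩) = (1/√2)·a + (1/√2)·b = 0.9151
new amp(|11⟩) = (1/√2)·a + (-1/√2)·b = -0.3019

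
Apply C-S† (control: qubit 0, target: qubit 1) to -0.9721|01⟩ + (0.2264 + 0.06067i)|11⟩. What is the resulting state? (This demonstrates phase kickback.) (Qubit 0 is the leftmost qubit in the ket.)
-0.9721|01⟩ + (0.06067 - 0.2264i)|11⟩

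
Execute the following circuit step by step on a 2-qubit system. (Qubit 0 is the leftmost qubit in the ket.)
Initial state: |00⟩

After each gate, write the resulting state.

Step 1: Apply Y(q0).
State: i|10⟩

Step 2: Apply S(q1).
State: i|10⟩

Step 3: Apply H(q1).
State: (1/√2)i|10⟩ + (1/√2)i|11⟩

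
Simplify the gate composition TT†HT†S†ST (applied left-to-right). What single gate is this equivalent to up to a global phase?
H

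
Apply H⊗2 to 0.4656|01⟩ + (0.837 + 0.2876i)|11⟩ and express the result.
(0.6513 + 0.1438i)|00⟩ + (-0.6513 - 0.1438i)|01⟩ + (-0.1857 - 0.1438i)|10⟩ + (0.1857 + 0.1438i)|11⟩

H⊗2 gives amp(|y⟩) = (1/2) Σ_x (−1)^(x·y) amp(|x⟩), where x·y is the number of positions in which both x and y have a 1.
|00⟩: (0.4656 + (0.837 + 0.2876i))/2 = (0.6513 + 0.1438i)
|01⟩: (-0.4656 - (0.837 + 0.2876i))/2 = (-0.6513 - 0.1438i)
|10⟩: (0.4656 - (0.837 + 0.2876i))/2 = (-0.1857 - 0.1438i)
|11⟩: (-0.4656 + (0.837 + 0.2876i))/2 = (0.1857 + 0.1438i)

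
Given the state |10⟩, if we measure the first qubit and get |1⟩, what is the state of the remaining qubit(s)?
|0⟩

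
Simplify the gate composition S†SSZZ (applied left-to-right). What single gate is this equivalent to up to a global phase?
S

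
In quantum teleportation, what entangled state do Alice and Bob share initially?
Bell state |Φ+⟩ = (|00⟩ + |11⟩)/√2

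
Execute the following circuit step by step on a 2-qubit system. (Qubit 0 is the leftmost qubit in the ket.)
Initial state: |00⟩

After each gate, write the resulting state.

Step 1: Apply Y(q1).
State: i|01⟩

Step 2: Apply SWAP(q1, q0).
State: i|10⟩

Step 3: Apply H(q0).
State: (1/√2)i|00⟩ - (1/√2)i|10⟩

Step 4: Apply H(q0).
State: i|10⟩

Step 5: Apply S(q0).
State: -|10⟩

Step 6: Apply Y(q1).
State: -i|11⟩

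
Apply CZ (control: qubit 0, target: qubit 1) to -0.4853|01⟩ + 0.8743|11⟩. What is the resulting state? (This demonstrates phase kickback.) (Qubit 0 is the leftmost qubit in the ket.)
-0.4853|01⟩ - 0.8743|11⟩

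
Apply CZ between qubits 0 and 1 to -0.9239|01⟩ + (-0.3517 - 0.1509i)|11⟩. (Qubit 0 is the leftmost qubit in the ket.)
-0.9239|01⟩ + (0.3517 + 0.1509i)|11⟩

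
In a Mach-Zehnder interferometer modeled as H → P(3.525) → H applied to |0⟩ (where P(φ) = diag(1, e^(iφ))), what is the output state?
(0.0363 - 0.187i)|0⟩ + (0.9637 + 0.187i)|1⟩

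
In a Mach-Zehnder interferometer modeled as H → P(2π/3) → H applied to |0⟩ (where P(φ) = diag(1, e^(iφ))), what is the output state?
(0.25 + 0.433i)|0⟩ + (0.75 - 0.433i)|1⟩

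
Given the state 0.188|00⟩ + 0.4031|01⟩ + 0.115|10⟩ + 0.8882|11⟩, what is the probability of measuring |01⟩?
0.1625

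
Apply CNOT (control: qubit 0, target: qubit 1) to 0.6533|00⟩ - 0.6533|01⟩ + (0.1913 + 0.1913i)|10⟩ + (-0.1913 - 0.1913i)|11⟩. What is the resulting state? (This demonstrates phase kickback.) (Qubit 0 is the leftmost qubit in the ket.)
0.6533|00⟩ - 0.6533|01⟩ + (-0.1913 - 0.1913i)|10⟩ + (0.1913 + 0.1913i)|11⟩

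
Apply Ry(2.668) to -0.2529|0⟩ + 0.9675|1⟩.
-0.9998|0⟩ - 0.01888|1⟩

Ry(2.668) = [[cos(θ/2), −sin(θ/2)], [sin(θ/2), cos(θ/2)]]; θ = 2.668, cos(θ/2) ≈ 0.23459, sin(θ/2) ≈ 0.972095.
With a = amp(|0⟩) = -0.2529 and b = amp(|1⟩) = 0.9675:
new amp(|0⟩) = (0.23459)·a + (-0.972095)·b = -0.9998
new amp(|1⟩) = (0.972095)·a + (0.23459)·b = -0.01888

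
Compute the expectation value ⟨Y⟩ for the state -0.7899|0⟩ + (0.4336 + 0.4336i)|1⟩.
-0.685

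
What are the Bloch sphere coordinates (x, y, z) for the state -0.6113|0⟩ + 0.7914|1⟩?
(-0.9676, 0, -0.2526)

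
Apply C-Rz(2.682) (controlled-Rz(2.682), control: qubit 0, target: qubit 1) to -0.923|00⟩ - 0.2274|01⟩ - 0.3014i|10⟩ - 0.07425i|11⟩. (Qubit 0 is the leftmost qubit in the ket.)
-0.923|00⟩ - 0.2274|01⟩ + (-0.2935 - 0.06865i)|10⟩ + (0.0723 - 0.01691i)|11⟩

C-Rz(2.682) leaves the control-|0⟩ kets |00⟩, |01⟩ unchanged and applies Rz(2.682) to qubit 1 on the control-|1⟩ pair (|10⟩, |11⟩).
Rz(2.682) = [[e^(−iθ/2), 0], [0, e^(iθ/2)]] with e^(±iθ/2) = cos(θ/2) ± i·sin(θ/2); θ = 2.682, cos(θ/2) ≈ 0.227779, sin(θ/2) ≈ 0.973713.
With a = amp(|10⟩) = -0.3014i and b = amp(|11⟩) = -0.07425i:
new amp(|10⟩) = (0.227779 - 0.973713i)·a = (-0.2935 - 0.06865i)
new amp(|11⟩) = (0.227779 + 0.973713i)·b = (0.0723 - 0.01691i)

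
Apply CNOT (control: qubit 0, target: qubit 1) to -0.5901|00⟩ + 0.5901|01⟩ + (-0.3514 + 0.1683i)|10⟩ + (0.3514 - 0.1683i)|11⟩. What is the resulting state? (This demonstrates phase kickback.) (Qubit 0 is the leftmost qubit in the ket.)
-0.5901|00⟩ + 0.5901|01⟩ + (0.3514 - 0.1683i)|10⟩ + (-0.3514 + 0.1683i)|11⟩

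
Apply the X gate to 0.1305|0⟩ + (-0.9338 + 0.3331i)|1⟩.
(-0.9338 + 0.3331i)|0⟩ + 0.1305|1⟩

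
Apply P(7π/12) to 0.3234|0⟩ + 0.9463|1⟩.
0.3234|0⟩ + (-0.2449 + 0.9141i)|1⟩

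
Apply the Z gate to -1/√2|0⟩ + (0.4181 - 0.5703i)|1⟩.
-1/√2|0⟩ + (-0.4181 + 0.5703i)|1⟩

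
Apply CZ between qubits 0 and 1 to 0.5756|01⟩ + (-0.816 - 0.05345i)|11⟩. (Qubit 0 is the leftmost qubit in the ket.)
0.5756|01⟩ + (0.816 + 0.05345i)|11⟩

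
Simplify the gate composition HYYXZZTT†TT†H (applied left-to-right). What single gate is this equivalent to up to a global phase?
Z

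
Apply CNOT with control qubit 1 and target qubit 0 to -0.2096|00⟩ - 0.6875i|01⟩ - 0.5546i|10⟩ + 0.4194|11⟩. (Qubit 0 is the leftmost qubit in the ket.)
-0.2096|00⟩ + 0.4194|01⟩ - 0.5546i|10⟩ - 0.6875i|11⟩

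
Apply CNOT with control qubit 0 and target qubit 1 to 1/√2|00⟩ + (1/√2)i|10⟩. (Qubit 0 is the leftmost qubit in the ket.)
1/√2|00⟩ + (1/√2)i|11⟩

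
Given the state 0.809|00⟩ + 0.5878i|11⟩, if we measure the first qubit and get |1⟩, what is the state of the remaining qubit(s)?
i|1⟩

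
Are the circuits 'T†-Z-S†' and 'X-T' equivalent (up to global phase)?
No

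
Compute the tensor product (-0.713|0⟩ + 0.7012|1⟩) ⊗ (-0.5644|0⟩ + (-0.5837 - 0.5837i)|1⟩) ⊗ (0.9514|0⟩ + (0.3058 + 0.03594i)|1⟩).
0.3829|000⟩ + (0.1231 + 0.01446i)|001⟩ + (0.396 + 0.396i)|010⟩ + (0.1123 + 0.1422i)|011⟩ - 0.3765|100⟩ + (-0.121 - 0.01422i)|101⟩ + (-0.3894 - 0.3894i)|110⟩ + (-0.1105 - 0.1399i)|111⟩

amp(|b₁b₂…⟩) = product of the factor amplitudes for bits b₁, b₂, …; only kets whose every factor amplitude is nonzero survive.
|000⟩: (-0.713)(-0.5644)(0.9514) = 0.3829
|001⟩: (-0.713)(-0.5644)(0.3058 + 0.03594i) = (0.1231 + 0.01446i)
|010⟩: (-0.713)(-0.5837 - 0.5837i)(0.9514) = (0.396 + 0.396i)
|011⟩: (-0.713)(-0.5837 - 0.5837i)(0.3058 + 0.03594i) = (0.1123 + 0.1422i)
|100⟩: (0.7012)(-0.5644)(0.9514) = -0.3765
|101⟩: (0.7012)(-0.5644)(0.3058 + 0.03594i) = (-0.121 - 0.01422i)
|110⟩: (0.7012)(-0.5837 - 0.5837i)(0.9514) = (-0.3894 - 0.3894i)
|111⟩: (0.7012)(-0.5837 - 0.5837i)(0.3058 + 0.03594i) = (-0.1105 - 0.1399i)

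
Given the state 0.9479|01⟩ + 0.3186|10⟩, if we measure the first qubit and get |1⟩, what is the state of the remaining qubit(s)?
|0⟩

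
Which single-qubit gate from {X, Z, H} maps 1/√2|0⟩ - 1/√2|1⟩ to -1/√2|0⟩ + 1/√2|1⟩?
X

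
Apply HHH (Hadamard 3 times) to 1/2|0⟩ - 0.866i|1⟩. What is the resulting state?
(1/√8 - 0.6124i)|0⟩ + (1/√8 + 0.6124i)|1⟩

H² = I, so H^3 = H: a single Hadamard. With (a, b) = (1/2, -0.866i), H gives ((a + b)/√2, (a − b)/√2) = ((1/√8 - 0.6124i), (1/√8 + 0.6124i)).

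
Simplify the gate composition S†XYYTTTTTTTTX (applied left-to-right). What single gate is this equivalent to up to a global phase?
S†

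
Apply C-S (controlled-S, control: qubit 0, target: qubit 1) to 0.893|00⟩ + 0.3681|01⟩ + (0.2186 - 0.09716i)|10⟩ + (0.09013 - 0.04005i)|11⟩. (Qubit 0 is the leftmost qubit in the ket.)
0.893|00⟩ + 0.3681|01⟩ + (0.2186 - 0.09716i)|10⟩ + (0.04005 + 0.09013i)|11⟩

C-S leaves the control-|0⟩ kets |00⟩, |01⟩ unchanged and applies S to qubit 1 on the control-|1⟩ pair (|10⟩, |11⟩).
S = [[1, 0], [0, i]].
With a = amp(|10⟩) = (0.2186 - 0.09716i) and b = amp(|11⟩) = (0.09013 - 0.04005i):
new amp(|10⟩) = (1)·a = (0.2186 - 0.09716i)
new amp(|11⟩) = (i)·b = (0.04005 + 0.09013i)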